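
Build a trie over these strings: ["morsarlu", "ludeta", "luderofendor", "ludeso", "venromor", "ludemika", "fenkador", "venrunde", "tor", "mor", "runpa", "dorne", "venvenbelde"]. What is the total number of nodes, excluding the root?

69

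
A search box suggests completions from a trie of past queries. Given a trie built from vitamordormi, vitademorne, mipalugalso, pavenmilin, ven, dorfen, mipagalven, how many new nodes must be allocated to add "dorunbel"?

5

The longest prefix of "dorunbel" already in the trie is "dor" (length 3).
So 8 − 3 = 5 new nodes.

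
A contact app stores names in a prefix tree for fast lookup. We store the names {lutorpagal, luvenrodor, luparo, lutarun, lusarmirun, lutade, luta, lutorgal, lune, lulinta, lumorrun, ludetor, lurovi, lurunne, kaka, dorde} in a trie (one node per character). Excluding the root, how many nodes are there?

Trace insertions, counting only characters that open a new branch:
  "lutorpagal" → 10 new (l, u, t, o, r, p, a, g, a, l)
  "luvenrodor" → prefix "lu" already present; 8 new (v, e, n, r, o, d, o, r)
  "luparo" → prefix "lu" already present; 4 new (p, a, r, o)
  "lutarun" → prefix "lut" already present; 4 new (a, r, u, n)
  "lusarmirun" → prefix "lu" already present; 8 new (s, a, r, m, i, r, u, n)
  "lutade" → prefix "luta" already present; 2 new (d, e)
  "luta" → prefix "luta" already present; 0 new (none)
  "lutorgal" → prefix "lutor" already present; 3 new (g, a, l)
  "lune" → prefix "lu" already present; 2 new (n, e)
  "lulinta" → prefix "lu" already present; 5 new (l, i, n, t, a)
  "lumorrun" → prefix "lu" already present; 6 new (m, o, r, r, u, n)
  "ludetor" → prefix "lu" already present; 5 new (d, e, t, o, r)
  "lurovi" → prefix "lu" already present; 4 new (r, o, v, i)
  "lurunne" → prefix "lur" already present; 4 new (u, n, n, e)
  "kaka" → 4 new (k, a, k, a)
  "dorde" → 5 new (d, o, r, d, e)
Total nodes = 10 + 8 + 4 + 4 + 8 + 2 + 0 + 3 + 2 + 5 + 6 + 5 + 4 + 4 + 4 + 5 = 74

74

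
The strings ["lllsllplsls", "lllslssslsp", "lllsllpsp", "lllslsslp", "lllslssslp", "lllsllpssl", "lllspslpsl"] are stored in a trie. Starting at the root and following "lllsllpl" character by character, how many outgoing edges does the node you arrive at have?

Walk "lllsllpl" from the root, arriving at one node.
Characters that immediately follow "lllsllpl" among the stored strings: {s}.
That node has 1 child edge.

1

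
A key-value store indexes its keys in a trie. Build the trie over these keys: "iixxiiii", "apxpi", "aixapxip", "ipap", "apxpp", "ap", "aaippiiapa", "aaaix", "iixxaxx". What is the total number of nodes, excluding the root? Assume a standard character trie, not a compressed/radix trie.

39

Count nodes per top-level branch (shared prefixes stored once):
  'a'-branch (aaaix, aaippiiapa, aixapxip, ap, apxpi, apxpp): 25 nodes
  'i'-branch (iixxaxx, iixxiiii, ipap): 14 nodes
Sum: 39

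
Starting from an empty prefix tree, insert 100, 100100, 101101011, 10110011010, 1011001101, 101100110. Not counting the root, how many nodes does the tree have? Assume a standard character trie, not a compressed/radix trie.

Trace insertions, counting only characters that open a new branch:
  "100" → 3 new (1, 0, 0)
  "100100" → prefix "100" already present; 3 new (1, 0, 0)
  "101101011" → prefix "10" already present; 7 new (1, 1, 0, 1, 0, 1, 1)
  "10110011010" → prefix "10110" already present; 6 new (0, 1, 1, 0, 1, 0)
  "1011001101" → prefix "1011001101" already present; 0 new (none)
  "101100110" → prefix "101100110" already present; 0 new (none)
Total nodes = 3 + 3 + 7 + 6 + 0 + 0 = 19

19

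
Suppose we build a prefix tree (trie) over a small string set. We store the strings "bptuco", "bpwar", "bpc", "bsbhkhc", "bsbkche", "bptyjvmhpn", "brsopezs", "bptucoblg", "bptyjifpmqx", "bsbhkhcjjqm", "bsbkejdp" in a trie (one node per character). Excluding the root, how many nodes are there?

51

For each word, the new-node count is its length minus the longest prefix already in the trie:
  "bptuco" → 6 new (b, p, t, u, c, o)
  "bpwar" → prefix "bp" already present; 3 new (w, a, r)
  "bpc" → prefix "bp" already present; 1 new (c)
  "bsbhkhc" → prefix "b" already present; 6 new (s, b, h, k, h, c)
  "bsbkche" → prefix "bsb" already present; 4 new (k, c, h, e)
  "bptyjvmhpn" → prefix "bpt" already present; 7 new (y, j, v, m, h, p, n)
  "brsopezs" → prefix "b" already present; 7 new (r, s, o, p, e, z, s)
  "bptucoblg" → prefix "bptuco" already present; 3 new (b, l, g)
  "bptyjifpmqx" → prefix "bptyj" already present; 6 new (i, f, p, m, q, x)
  "bsbhkhcjjqm" → prefix "bsbhkhc" already present; 4 new (j, j, q, m)
  "bsbkejdp" → prefix "bsbk" already present; 4 new (e, j, d, p)
Total nodes = 6 + 3 + 1 + 6 + 4 + 7 + 7 + 3 + 6 + 4 + 4 = 51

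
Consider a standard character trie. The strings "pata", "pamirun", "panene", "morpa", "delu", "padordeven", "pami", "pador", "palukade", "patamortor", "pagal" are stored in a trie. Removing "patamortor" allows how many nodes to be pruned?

A node on "patamortor"'s path can go only if nothing else ends at it or branches off below it.
The suffix "mortor" (6 nodes) is used only by "patamortor"; "pata" is itself a stored word, so pruning stops there.
Nodes removed: 6

6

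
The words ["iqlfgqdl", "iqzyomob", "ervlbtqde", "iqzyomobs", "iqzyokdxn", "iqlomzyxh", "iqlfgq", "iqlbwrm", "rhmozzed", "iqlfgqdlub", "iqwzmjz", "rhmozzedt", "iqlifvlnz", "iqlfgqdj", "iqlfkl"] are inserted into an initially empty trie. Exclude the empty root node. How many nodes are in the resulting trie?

Insert word by word; a character creates a node only if that edge doesn't already exist:
  "iqlfgqdl" → 8 new (i, q, l, f, g, q, d, l)
  "iqzyomob" → prefix "iq" already present; 6 new (z, y, o, m, o, b)
  "ervlbtqde" → 9 new (e, r, v, l, b, t, q, d, e)
  "iqzyomobs" → prefix "iqzyomob" already present; 1 new (s)
  "iqzyokdxn" → prefix "iqzyo" already present; 4 new (k, d, x, n)
  "iqlomzyxh" → prefix "iql" already present; 6 new (o, m, z, y, x, h)
  "iqlfgq" → prefix "iqlfgq" already present; 0 new (none)
  "iqlbwrm" → prefix "iql" already present; 4 new (b, w, r, m)
  "rhmozzed" → 8 new (r, h, m, o, z, z, e, d)
  "iqlfgqdlub" → prefix "iqlfgqdl" already present; 2 new (u, b)
  "iqwzmjz" → prefix "iq" already present; 5 new (w, z, m, j, z)
  "rhmozzedt" → prefix "rhmozzed" already present; 1 new (t)
  "iqlifvlnz" → prefix "iql" already present; 6 new (i, f, v, l, n, z)
  "iqlfgqdj" → prefix "iqlfgqd" already present; 1 new (j)
  "iqlfkl" → prefix "iqlf" already present; 2 new (k, l)
Total nodes = 8 + 6 + 9 + 1 + 4 + 6 + 0 + 4 + 8 + 2 + 5 + 1 + 6 + 1 + 2 = 63

63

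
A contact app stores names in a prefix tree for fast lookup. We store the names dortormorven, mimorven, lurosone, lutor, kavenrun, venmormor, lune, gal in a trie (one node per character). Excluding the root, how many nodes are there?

For each word, the new-node count is its length minus the longest prefix already in the trie:
  "dortormorven" → 12 new (d, o, r, t, o, r, m, o, r, v, e, n)
  "mimorven" → 8 new (m, i, m, o, r, v, e, n)
  "lurosone" → 8 new (l, u, r, o, s, o, n, e)
  "lutor" → prefix "lu" already present; 3 new (t, o, r)
  "kavenrun" → 8 new (k, a, v, e, n, r, u, n)
  "venmormor" → 9 new (v, e, n, m, o, r, m, o, r)
  "lune" → prefix "lu" already present; 2 new (n, e)
  "gal" → 3 new (g, a, l)
Total nodes = 12 + 8 + 8 + 3 + 8 + 9 + 2 + 3 = 53

53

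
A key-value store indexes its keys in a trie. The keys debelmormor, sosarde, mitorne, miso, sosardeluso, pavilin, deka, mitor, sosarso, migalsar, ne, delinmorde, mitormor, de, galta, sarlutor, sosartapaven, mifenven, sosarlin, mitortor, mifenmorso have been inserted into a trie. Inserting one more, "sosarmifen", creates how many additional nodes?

"sosar" is already a path in the trie; the remaining "mifen" must be added.
Each of the 5 remaining characters creates one node.

5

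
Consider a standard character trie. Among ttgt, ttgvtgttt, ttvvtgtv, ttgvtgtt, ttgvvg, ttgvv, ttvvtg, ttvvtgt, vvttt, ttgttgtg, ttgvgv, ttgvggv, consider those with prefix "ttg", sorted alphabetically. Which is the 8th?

ttgvvg

Filter for "ttg…" and sort: "ttgt", "ttgttgtg", "ttgvggv", "ttgvgv", "ttgvtgtt", "ttgvtgttt", "ttgvv", "ttgvvg"
The 8th is ttgvvg.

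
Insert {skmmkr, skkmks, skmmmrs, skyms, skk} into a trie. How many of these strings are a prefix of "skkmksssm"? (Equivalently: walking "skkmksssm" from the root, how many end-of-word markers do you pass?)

2

Walk "skkmksssm" from the root; an end-of-word marker is hit whenever a stored word is a prefix of "skkmksssm".
Prefixes of the query that are stored words: "skk", "skkmks"
Count: 2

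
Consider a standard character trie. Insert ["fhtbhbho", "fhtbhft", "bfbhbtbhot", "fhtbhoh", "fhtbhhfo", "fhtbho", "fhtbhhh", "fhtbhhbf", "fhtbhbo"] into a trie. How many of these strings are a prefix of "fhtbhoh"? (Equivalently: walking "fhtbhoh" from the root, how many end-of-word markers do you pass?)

2

Check each prefix of "fhtbhoh" against the stored set — each match is an end-marker on the path.
Prefixes of the query that are stored words: "fhtbho", "fhtbhoh"
Count: 2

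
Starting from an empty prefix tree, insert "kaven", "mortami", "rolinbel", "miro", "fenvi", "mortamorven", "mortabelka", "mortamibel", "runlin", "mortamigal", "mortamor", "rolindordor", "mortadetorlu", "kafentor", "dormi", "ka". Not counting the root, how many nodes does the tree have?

73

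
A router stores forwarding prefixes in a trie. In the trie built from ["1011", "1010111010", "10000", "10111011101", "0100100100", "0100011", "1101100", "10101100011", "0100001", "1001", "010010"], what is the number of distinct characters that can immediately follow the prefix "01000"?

Walk "01000" from the root, arriving at one node.
Distinct next characters after "01000": 0, 1.
That node has 2 child edges.

2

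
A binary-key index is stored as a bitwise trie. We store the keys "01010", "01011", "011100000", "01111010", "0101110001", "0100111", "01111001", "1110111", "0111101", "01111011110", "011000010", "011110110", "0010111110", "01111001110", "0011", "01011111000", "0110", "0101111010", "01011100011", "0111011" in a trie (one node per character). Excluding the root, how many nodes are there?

Trace insertions, counting only characters that open a new branch:
  "01010" → 5 new (0, 1, 0, 1, 0)
  "01011" → prefix "0101" already present; 1 new (1)
  "011100000" → prefix "01" already present; 7 new (1, 1, 0, 0, 0, 0, 0)
  "01111010" → prefix "0111" already present; 4 new (1, 0, 1, 0)
  "0101110001" → prefix "01011" already present; 5 new (1, 0, 0, 0, 1)
  "0100111" → prefix "010" already present; 4 new (0, 1, 1, 1)
  "01111001" → prefix "011110" already present; 2 new (0, 1)
  "1110111" → 7 new (1, 1, 1, 0, 1, 1, 1)
  "0111101" → prefix "0111101" already present; 0 new (none)
  "01111011110" → prefix "0111101" already present; 4 new (1, 1, 1, 0)
  "011000010" → prefix "011" already present; 6 new (0, 0, 0, 0, 1, 0)
  "011110110" → prefix "01111011" already present; 1 new (0)
  "0010111110" → prefix "0" already present; 9 new (0, 1, 0, 1, 1, 1, 1, 1, 0)
  "01111001110" → prefix "01111001" already present; 3 new (1, 1, 0)
  "0011" → prefix "001" already present; 1 new (1)
  "01011111000" → prefix "010111" already present; 5 new (1, 1, 0, 0, 0)
  "0110" → prefix "0110" already present; 0 new (none)
  "0101111010" → prefix "0101111" already present; 3 new (0, 1, 0)
  "01011100011" → prefix "0101110001" already present; 1 new (1)
  "0111011" → prefix "01110" already present; 2 new (1, 1)
Total nodes = 5 + 1 + 7 + 4 + 5 + 4 + 2 + 7 + 0 + 4 + 6 + 1 + 9 + 3 + 1 + 5 + 0 + 3 + 1 + 2 = 70

70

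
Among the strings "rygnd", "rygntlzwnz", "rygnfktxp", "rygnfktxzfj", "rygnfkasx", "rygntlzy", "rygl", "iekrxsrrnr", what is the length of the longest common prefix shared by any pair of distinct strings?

Look for the deepest trie node that still has at least two words in its subtree.
"rygnfktxp" and "rygnfktxzfj" agree on "rygnfktx" (8 characters) before diverging; nothing deeper is shared.
Longest shared-prefix length: 8

8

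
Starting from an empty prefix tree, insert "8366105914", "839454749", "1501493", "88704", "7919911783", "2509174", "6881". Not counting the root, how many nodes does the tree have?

49

For each word, the new-node count is its length minus the longest prefix already in the trie:
  "8366105914" → 10 new (8, 3, 6, 6, 1, 0, 5, 9, 1, 4)
  "839454749" → prefix "83" already present; 7 new (9, 4, 5, 4, 7, 4, 9)
  "1501493" → 7 new (1, 5, 0, 1, 4, 9, 3)
  "88704" → prefix "8" already present; 4 new (8, 7, 0, 4)
  "7919911783" → 10 new (7, 9, 1, 9, 9, 1, 1, 7, 8, 3)
  "2509174" → 7 new (2, 5, 0, 9, 1, 7, 4)
  "6881" → 4 new (6, 8, 8, 1)
Total nodes = 10 + 7 + 7 + 4 + 10 + 7 + 4 = 49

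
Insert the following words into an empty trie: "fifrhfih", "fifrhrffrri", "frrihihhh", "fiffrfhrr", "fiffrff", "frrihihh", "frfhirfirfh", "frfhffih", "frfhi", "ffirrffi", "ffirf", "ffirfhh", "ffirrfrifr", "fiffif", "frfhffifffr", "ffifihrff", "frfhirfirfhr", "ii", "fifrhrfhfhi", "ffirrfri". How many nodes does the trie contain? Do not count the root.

Insert word by word; a character creates a node only if that edge doesn't already exist:
  "fifrhfih" → 8 new (f, i, f, r, h, f, i, h)
  "fifrhrffrri" → prefix "fifrh" already present; 6 new (r, f, f, r, r, i)
  "frrihihhh" → prefix "f" already present; 8 new (r, r, i, h, i, h, h, h)
  "fiffrfhrr" → prefix "fif" already present; 6 new (f, r, f, h, r, r)
  "fiffrff" → prefix "fiffrf" already present; 1 new (f)
  "frrihihh" → prefix "frrihihh" already present; 0 new (none)
  "frfhirfirfh" → prefix "fr" already present; 9 new (f, h, i, r, f, i, r, f, h)
  "frfhffih" → prefix "frfh" already present; 4 new (f, f, i, h)
  "frfhi" → prefix "frfhi" already present; 0 new (none)
  "ffirrffi" → prefix "f" already present; 7 new (f, i, r, r, f, f, i)
  "ffirf" → prefix "ffir" already present; 1 new (f)
  "ffirfhh" → prefix "ffirf" already present; 2 new (h, h)
  "ffirrfrifr" → prefix "ffirrf" already present; 4 new (r, i, f, r)
  "fiffif" → prefix "fiff" already present; 2 new (i, f)
  "frfhffifffr" → prefix "frfhffi" already present; 4 new (f, f, f, r)
  "ffifihrff" → prefix "ffi" already present; 6 new (f, i, h, r, f, f)
  "frfhirfirfhr" → prefix "frfhirfirfh" already present; 1 new (r)
  "ii" → 2 new (i, i)
  "fifrhrfhfhi" → prefix "fifrhrf" already present; 4 new (h, f, h, i)
  "ffirrfri" → prefix "ffirrfri" already present; 0 new (none)
Total nodes = 8 + 6 + 8 + 6 + 1 + 0 + 9 + 4 + 0 + 7 + 1 + 2 + 4 + 2 + 4 + 6 + 1 + 2 + 4 + 0 = 75

75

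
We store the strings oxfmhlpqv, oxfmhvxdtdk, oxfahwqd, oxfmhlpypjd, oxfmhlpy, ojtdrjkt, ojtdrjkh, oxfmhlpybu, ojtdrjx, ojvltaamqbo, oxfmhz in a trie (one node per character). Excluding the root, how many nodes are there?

45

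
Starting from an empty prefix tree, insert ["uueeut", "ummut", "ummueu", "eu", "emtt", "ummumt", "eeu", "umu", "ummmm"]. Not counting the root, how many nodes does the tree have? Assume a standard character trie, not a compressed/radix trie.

For each word, the new-node count is its length minus the longest prefix already in the trie:
  "uueeut" → 6 new (u, u, e, e, u, t)
  "ummut" → prefix "u" already present; 4 new (m, m, u, t)
  "ummueu" → prefix "ummu" already present; 2 new (e, u)
  "eu" → 2 new (e, u)
  "emtt" → prefix "e" already present; 3 new (m, t, t)
  "ummumt" → prefix "ummu" already present; 2 new (m, t)
  "eeu" → prefix "e" already present; 2 new (e, u)
  "umu" → prefix "um" already present; 1 new (u)
  "ummmm" → prefix "umm" already present; 2 new (m, m)
Total nodes = 6 + 4 + 2 + 2 + 3 + 2 + 2 + 1 + 2 = 24

24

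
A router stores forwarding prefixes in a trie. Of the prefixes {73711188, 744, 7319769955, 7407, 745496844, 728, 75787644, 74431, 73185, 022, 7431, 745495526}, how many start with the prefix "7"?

11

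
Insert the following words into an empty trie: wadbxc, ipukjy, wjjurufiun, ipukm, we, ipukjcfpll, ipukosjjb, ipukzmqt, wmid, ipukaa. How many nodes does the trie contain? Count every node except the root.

For each word, the new-node count is its length minus the longest prefix already in the trie:
  "wadbxc" → 6 new (w, a, d, b, x, c)
  "ipukjy" → 6 new (i, p, u, k, j, y)
  "wjjurufiun" → prefix "w" already present; 9 new (j, j, u, r, u, f, i, u, n)
  "ipukm" → prefix "ipuk" already present; 1 new (m)
  "we" → prefix "w" already present; 1 new (e)
  "ipukjcfpll" → prefix "ipukj" already present; 5 new (c, f, p, l, l)
  "ipukosjjb" → prefix "ipuk" already present; 5 new (o, s, j, j, b)
  "ipukzmqt" → prefix "ipuk" already present; 4 new (z, m, q, t)
  "wmid" → prefix "w" already present; 3 new (m, i, d)
  "ipukaa" → prefix "ipuk" already present; 2 new (a, a)
Total nodes = 6 + 6 + 9 + 1 + 1 + 5 + 5 + 4 + 3 + 2 = 42

42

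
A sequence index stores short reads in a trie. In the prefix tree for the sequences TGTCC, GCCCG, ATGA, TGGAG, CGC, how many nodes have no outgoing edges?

Leaves are exactly the stored words that no other stored word extends.
Those words: "ATGA", "CGC", "GCCCG", "TGGAG", "TGTCC"
Leaf count: 5

5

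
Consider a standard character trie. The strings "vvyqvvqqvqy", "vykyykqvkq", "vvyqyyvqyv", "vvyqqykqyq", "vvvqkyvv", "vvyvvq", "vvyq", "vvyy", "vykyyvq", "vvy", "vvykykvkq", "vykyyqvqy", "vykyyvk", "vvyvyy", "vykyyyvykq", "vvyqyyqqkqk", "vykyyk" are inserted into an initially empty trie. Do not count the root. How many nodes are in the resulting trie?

67

For each word, the new-node count is its length minus the longest prefix already in the trie:
  "vvyqvvqqvqy" → 11 new (v, v, y, q, v, v, q, q, v, q, y)
  "vykyykqvkq" → prefix "v" already present; 9 new (y, k, y, y, k, q, v, k, q)
  "vvyqyyvqyv" → prefix "vvyq" already present; 6 new (y, y, v, q, y, v)
  "vvyqqykqyq" → prefix "vvyq" already present; 6 new (q, y, k, q, y, q)
  "vvvqkyvv" → prefix "vv" already present; 6 new (v, q, k, y, v, v)
  "vvyvvq" → prefix "vvy" already present; 3 new (v, v, q)
  "vvyq" → prefix "vvyq" already present; 0 new (none)
  "vvyy" → prefix "vvy" already present; 1 new (y)
  "vykyyvq" → prefix "vykyy" already present; 2 new (v, q)
  "vvy" → prefix "vvy" already present; 0 new (none)
  "vvykykvkq" → prefix "vvy" already present; 6 new (k, y, k, v, k, q)
  "vykyyqvqy" → prefix "vykyy" already present; 4 new (q, v, q, y)
  "vykyyvk" → prefix "vykyyv" already present; 1 new (k)
  "vvyvyy" → prefix "vvyv" already present; 2 new (y, y)
  "vykyyyvykq" → prefix "vykyy" already present; 5 new (y, v, y, k, q)
  "vvyqyyqqkqk" → prefix "vvyqyy" already present; 5 new (q, q, k, q, k)
  "vykyyk" → prefix "vykyyk" already present; 0 new (none)
Total nodes = 11 + 9 + 6 + 6 + 6 + 3 + 0 + 1 + 2 + 0 + 6 + 4 + 1 + 2 + 5 + 5 + 0 = 67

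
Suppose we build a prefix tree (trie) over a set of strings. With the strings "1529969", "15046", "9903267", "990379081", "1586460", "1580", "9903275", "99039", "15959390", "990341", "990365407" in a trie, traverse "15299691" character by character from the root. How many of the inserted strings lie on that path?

1

Check each prefix of "15299691" against the stored set — each match is an end-marker on the path.
Prefixes of the query that are stored words: "1529969"
Count: 1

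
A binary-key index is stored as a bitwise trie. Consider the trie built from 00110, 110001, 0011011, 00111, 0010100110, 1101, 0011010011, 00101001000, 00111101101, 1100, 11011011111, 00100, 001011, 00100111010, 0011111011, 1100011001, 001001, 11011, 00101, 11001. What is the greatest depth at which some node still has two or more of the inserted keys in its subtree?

8

Equivalently: take the maximum, over all pairs, of their longest common prefix length.
"00101001000" and "0010100110" agree on "00101001" (8 characters) before diverging; nothing deeper is shared.
Longest shared-prefix length: 8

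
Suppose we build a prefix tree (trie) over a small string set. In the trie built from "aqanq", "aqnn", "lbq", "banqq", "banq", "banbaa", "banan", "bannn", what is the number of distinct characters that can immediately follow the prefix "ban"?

Walk "ban" from the root, arriving at one node.
Characters that immediately follow "ban" among the stored strings: {a, b, n, q}.
That node has 4 child edges.

4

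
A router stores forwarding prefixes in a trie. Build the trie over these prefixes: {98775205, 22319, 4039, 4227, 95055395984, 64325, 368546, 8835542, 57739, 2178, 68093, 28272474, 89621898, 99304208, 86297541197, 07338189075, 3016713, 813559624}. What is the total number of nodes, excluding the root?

Trace insertions, counting only characters that open a new branch:
  "98775205" → 8 new (9, 8, 7, 7, 5, 2, 0, 5)
  "22319" → 5 new (2, 2, 3, 1, 9)
  "4039" → 4 new (4, 0, 3, 9)
  "4227" → prefix "4" already present; 3 new (2, 2, 7)
  "95055395984" → prefix "9" already present; 10 new (5, 0, 5, 5, 3, 9, 5, 9, 8, 4)
  "64325" → 5 new (6, 4, 3, 2, 5)
  "368546" → 6 new (3, 6, 8, 5, 4, 6)
  "8835542" → 7 new (8, 8, 3, 5, 5, 4, 2)
  "57739" → 5 new (5, 7, 7, 3, 9)
  "2178" → prefix "2" already present; 3 new (1, 7, 8)
  "68093" → prefix "6" already present; 4 new (8, 0, 9, 3)
  "28272474" → prefix "2" already present; 7 new (8, 2, 7, 2, 4, 7, 4)
  "89621898" → prefix "8" already present; 7 new (9, 6, 2, 1, 8, 9, 8)
  "99304208" → prefix "9" already present; 7 new (9, 3, 0, 4, 2, 0, 8)
  "86297541197" → prefix "8" already present; 10 new (6, 2, 9, 7, 5, 4, 1, 1, 9, 7)
  "07338189075" → 11 new (0, 7, 3, 3, 8, 1, 8, 9, 0, 7, 5)
  "3016713" → prefix "3" already present; 6 new (0, 1, 6, 7, 1, 3)
  "813559624" → prefix "8" already present; 8 new (1, 3, 5, 5, 9, 6, 2, 4)
Total nodes = 8 + 5 + 4 + 3 + 10 + 5 + 6 + 7 + 5 + 3 + 4 + 7 + 7 + 7 + 10 + 11 + 6 + 8 = 116

116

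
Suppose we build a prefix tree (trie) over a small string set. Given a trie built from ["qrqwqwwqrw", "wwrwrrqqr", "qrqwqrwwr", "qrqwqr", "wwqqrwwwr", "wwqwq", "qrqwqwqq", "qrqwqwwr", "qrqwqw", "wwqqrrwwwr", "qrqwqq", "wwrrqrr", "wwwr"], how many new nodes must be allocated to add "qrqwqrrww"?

"qrqwqr" is already a path in the trie; the remaining "rww" must be added.
Each of the 3 remaining characters creates one node.

3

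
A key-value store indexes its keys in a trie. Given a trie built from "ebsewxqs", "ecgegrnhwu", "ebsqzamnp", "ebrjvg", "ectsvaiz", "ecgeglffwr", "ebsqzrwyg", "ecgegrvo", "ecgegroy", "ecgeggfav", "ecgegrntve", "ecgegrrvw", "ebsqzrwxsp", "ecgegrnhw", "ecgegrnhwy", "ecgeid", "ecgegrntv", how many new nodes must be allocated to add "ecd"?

The longest prefix of "ecd" already in the trie is "ec" (length 2).
New nodes needed: |"ecd"| − 2 = 3 − 2 = 1.

1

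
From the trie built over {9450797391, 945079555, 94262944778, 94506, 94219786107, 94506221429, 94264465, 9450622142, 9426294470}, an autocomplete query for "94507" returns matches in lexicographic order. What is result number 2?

DFS of the "94507" subtree visits, in order: "945079555", "9450797391"
Position 2: 9450797391

9450797391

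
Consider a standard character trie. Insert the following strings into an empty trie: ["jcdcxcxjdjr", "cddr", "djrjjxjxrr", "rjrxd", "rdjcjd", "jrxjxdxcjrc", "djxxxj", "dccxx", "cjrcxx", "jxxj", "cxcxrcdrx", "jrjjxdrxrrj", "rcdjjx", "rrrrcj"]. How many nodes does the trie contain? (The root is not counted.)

Insert word by word; a character creates a node only if that edge doesn't already exist:
  "jcdcxcxjdjr" → 11 new (j, c, d, c, x, c, x, j, d, j, r)
  "cddr" → 4 new (c, d, d, r)
  "djrjjxjxrr" → 10 new (d, j, r, j, j, x, j, x, r, r)
  "rjrxd" → 5 new (r, j, r, x, d)
  "rdjcjd" → prefix "r" already present; 5 new (d, j, c, j, d)
  "jrxjxdxcjrc" → prefix "j" already present; 10 new (r, x, j, x, d, x, c, j, r, c)
  "djxxxj" → prefix "dj" already present; 4 new (x, x, x, j)
  "dccxx" → prefix "d" already present; 4 new (c, c, x, x)
  "cjrcxx" → prefix "c" already present; 5 new (j, r, c, x, x)
  "jxxj" → prefix "j" already present; 3 new (x, x, j)
  "cxcxrcdrx" → prefix "c" already present; 8 new (x, c, x, r, c, d, r, x)
  "jrjjxdrxrrj" → prefix "jr" already present; 9 new (j, j, x, d, r, x, r, r, j)
  "rcdjjx" → prefix "r" already present; 5 new (c, d, j, j, x)
  "rrrrcj" → prefix "r" already present; 5 new (r, r, r, c, j)
Total nodes = 11 + 4 + 10 + 5 + 5 + 10 + 4 + 4 + 5 + 3 + 8 + 9 + 5 + 5 = 88

88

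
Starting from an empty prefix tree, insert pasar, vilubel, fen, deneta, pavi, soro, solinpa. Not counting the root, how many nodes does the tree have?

32

For each word, the new-node count is its length minus the longest prefix already in the trie:
  "pasar" → 5 new (p, a, s, a, r)
  "vilubel" → 7 new (v, i, l, u, b, e, l)
  "fen" → 3 new (f, e, n)
  "deneta" → 6 new (d, e, n, e, t, a)
  "pavi" → prefix "pa" already present; 2 new (v, i)
  "soro" → 4 new (s, o, r, o)
  "solinpa" → prefix "so" already present; 5 new (l, i, n, p, a)
Total nodes = 5 + 7 + 3 + 6 + 2 + 4 + 5 = 32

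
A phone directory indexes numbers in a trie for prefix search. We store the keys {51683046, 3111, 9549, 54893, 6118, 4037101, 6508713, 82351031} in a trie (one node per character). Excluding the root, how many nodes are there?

Count nodes per top-level branch (shared prefixes stored once):
  '3'-branch (3111): 4 nodes
  '4'-branch (4037101): 7 nodes
  '5'-branch (51683046, 54893): 12 nodes
  '6'-branch (6118, 6508713): 10 nodes
  '8'-branch (82351031): 8 nodes
  '9'-branch (9549): 4 nodes
Sum: 45

45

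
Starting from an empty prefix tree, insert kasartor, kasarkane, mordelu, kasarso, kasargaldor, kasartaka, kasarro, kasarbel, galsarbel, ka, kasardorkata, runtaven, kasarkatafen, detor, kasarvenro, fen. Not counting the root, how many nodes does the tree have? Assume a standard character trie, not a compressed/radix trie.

Insert word by word; a character creates a node only if that edge doesn't already exist:
  "kasartor" → 8 new (k, a, s, a, r, t, o, r)
  "kasarkane" → prefix "kasar" already present; 4 new (k, a, n, e)
  "mordelu" → 7 new (m, o, r, d, e, l, u)
  "kasarso" → prefix "kasar" already present; 2 new (s, o)
  "kasargaldor" → prefix "kasar" already present; 6 new (g, a, l, d, o, r)
  "kasartaka" → prefix "kasart" already present; 3 new (a, k, a)
  "kasarro" → prefix "kasar" already present; 2 new (r, o)
  "kasarbel" → prefix "kasar" already present; 3 new (b, e, l)
  "galsarbel" → 9 new (g, a, l, s, a, r, b, e, l)
  "ka" → prefix "ka" already present; 0 new (none)
  "kasardorkata" → prefix "kasar" already present; 7 new (d, o, r, k, a, t, a)
  "runtaven" → 8 new (r, u, n, t, a, v, e, n)
  "kasarkatafen" → prefix "kasarka" already present; 5 new (t, a, f, e, n)
  "detor" → 5 new (d, e, t, o, r)
  "kasarvenro" → prefix "kasar" already present; 5 new (v, e, n, r, o)
  "fen" → 3 new (f, e, n)
Total nodes = 8 + 4 + 7 + 2 + 6 + 3 + 2 + 3 + 9 + 0 + 7 + 8 + 5 + 5 + 5 + 3 = 77

77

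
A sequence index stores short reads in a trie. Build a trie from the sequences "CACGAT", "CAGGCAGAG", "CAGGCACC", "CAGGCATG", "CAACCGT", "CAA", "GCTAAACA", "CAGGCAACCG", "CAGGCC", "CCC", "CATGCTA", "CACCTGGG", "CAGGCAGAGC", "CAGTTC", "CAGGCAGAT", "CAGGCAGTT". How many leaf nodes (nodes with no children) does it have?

14

Leaves are exactly the stored words that no other stored word extends.
Those words: "CAACCGT", "CACCTGGG", "CACGAT", "CAGGCAACCG", "CAGGCACC", "CAGGCAGAGC", "CAGGCAGAT", "CAGGCAGTT", "CAGGCATG", "CAGGCC", "CAGTTC", "CATGCTA", "CCC", "GCTAAACA"
Leaf count: 14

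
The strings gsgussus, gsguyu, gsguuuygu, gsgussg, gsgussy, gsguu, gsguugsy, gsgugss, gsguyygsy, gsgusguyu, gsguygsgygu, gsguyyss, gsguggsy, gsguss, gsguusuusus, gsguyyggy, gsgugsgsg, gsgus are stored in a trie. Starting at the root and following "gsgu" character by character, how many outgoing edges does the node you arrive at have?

4

The children of the "gsgu" node are the distinct next characters among strings starting with "gsgu".
Characters that immediately follow "gsgu" among the stored strings: {g, s, u, y}.
That node has 4 child edges.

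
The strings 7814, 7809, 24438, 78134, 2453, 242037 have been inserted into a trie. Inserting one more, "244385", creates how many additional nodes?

1

Walking "244385" from the root, the first 5 characters ("24438") follow existing edges; "5" is the first miss.
New nodes needed: |"244385"| − 5 = 6 − 5 = 1.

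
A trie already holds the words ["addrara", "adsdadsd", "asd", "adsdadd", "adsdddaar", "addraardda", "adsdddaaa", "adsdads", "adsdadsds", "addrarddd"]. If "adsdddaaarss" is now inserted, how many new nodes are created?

3

Walking "adsdddaaarss" from the root, the first 9 characters ("adsdddaaa") follow existing edges; "r" is the first miss.
Each of the 3 remaining characters creates one node.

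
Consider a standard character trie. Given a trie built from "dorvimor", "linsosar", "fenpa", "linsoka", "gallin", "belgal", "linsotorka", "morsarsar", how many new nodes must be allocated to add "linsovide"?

4

The longest prefix of "linsovide" already in the trie is "linso" (length 5).
So 9 − 5 = 4 new nodes.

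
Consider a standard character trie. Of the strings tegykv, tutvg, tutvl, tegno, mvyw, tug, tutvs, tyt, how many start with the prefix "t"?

7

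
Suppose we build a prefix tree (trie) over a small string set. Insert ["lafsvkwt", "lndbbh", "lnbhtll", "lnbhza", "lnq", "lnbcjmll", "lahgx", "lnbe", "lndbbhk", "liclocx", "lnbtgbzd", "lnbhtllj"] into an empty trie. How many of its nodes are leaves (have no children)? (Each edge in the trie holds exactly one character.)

Leaves are exactly the stored words that no other stored word extends.
Those words: "lafsvkwt", "lahgx", "liclocx", "lnbcjmll", "lnbe", "lnbhtllj", "lnbhza", "lnbtgbzd", "lndbbhk", "lnq"
Leaf count: 10

10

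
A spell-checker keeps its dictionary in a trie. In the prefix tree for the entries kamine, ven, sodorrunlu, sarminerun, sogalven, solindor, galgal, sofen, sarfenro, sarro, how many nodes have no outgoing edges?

10

Leaves are exactly the stored words that no other stored word extends.
Those words: "galgal", "kamine", "sarfenro", "sarminerun", "sarro", "sodorrunlu", "sofen", "sogalven", "solindor", "ven"
Leaf count: 10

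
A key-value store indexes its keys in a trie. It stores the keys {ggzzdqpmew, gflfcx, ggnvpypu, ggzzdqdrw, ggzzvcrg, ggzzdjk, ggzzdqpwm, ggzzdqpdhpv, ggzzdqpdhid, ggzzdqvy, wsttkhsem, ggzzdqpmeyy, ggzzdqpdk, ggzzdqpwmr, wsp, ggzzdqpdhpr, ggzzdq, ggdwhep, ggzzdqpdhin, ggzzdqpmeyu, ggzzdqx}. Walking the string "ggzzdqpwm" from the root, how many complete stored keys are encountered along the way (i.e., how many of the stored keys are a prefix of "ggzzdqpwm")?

2

Check each prefix of "ggzzdqpwm" against the stored set — each match is an end-marker on the path.
Prefixes of the query that are stored words: "ggzzdq", "ggzzdqpwm"
Count: 2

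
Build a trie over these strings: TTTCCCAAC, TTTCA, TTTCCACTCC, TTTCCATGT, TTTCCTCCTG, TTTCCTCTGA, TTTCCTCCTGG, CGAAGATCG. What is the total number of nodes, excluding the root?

36

For each word, the new-node count is its length minus the longest prefix already in the trie:
  "TTTCCCAAC" → 9 new (T, T, T, C, C, C, A, A, C)
  "TTTCA" → prefix "TTTC" already present; 1 new (A)
  "TTTCCACTCC" → prefix "TTTCC" already present; 5 new (A, C, T, C, C)
  "TTTCCATGT" → prefix "TTTCCA" already present; 3 new (T, G, T)
  "TTTCCTCCTG" → prefix "TTTCC" already present; 5 new (T, C, C, T, G)
  "TTTCCTCTGA" → prefix "TTTCCTC" already present; 3 new (T, G, A)
  "TTTCCTCCTGG" → prefix "TTTCCTCCTG" already present; 1 new (G)
  "CGAAGATCG" → 9 new (C, G, A, A, G, A, T, C, G)
Total nodes = 9 + 1 + 5 + 3 + 5 + 3 + 1 + 9 = 36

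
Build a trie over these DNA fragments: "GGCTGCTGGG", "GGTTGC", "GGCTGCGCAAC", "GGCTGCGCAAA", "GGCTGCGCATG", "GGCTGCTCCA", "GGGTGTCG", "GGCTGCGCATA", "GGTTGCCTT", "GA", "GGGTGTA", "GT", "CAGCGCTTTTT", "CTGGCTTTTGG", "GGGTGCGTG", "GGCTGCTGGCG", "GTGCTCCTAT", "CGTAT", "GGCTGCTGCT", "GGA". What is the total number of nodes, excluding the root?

For each word, the new-node count is its length minus the longest prefix already in the trie:
  "GGCTGCTGGG" → 10 new (G, G, C, T, G, C, T, G, G, G)
  "GGTTGC" → prefix "GG" already present; 4 new (T, T, G, C)
  "GGCTGCGCAAC" → prefix "GGCTGC" already present; 5 new (G, C, A, A, C)
  "GGCTGCGCAAA" → prefix "GGCTGCGCAA" already present; 1 new (A)
  "GGCTGCGCATG" → prefix "GGCTGCGCA" already present; 2 new (T, G)
  "GGCTGCTCCA" → prefix "GGCTGCT" already present; 3 new (C, C, A)
  "GGGTGTCG" → prefix "GG" already present; 6 new (G, T, G, T, C, G)
  "GGCTGCGCATA" → prefix "GGCTGCGCAT" already present; 1 new (A)
  "GGTTGCCTT" → prefix "GGTTGC" already present; 3 new (C, T, T)
  "GA" → prefix "G" already present; 1 new (A)
  "GGGTGTA" → prefix "GGGTGT" already present; 1 new (A)
  "GT" → prefix "G" already present; 1 new (T)
  "CAGCGCTTTTT" → 11 new (C, A, G, C, G, C, T, T, T, T, T)
  "CTGGCTTTTGG" → prefix "C" already present; 10 new (T, G, G, C, T, T, T, T, G, G)
  "GGGTGCGTG" → prefix "GGGTG" already present; 4 new (C, G, T, G)
  "GGCTGCTGGCG" → prefix "GGCTGCTGG" already present; 2 new (C, G)
  "GTGCTCCTAT" → prefix "GT" already present; 8 new (G, C, T, C, C, T, A, T)
  "CGTAT" → prefix "C" already present; 4 new (G, T, A, T)
  "GGCTGCTGCT" → prefix "GGCTGCTG" already present; 2 new (C, T)
  "GGA" → prefix "GG" already present; 1 new (A)
Total nodes = 10 + 4 + 5 + 1 + 2 + 3 + 6 + 1 + 3 + 1 + 1 + 1 + 11 + 10 + 4 + 2 + 8 + 4 + 2 + 1 = 80

80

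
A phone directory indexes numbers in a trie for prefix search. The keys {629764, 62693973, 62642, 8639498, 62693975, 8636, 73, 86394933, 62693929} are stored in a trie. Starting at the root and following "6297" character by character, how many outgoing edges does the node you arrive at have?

1

The children of the "6297" node are the distinct next characters among strings starting with "6297".
Distinct next characters after "6297": 6.
That node has 1 child edge.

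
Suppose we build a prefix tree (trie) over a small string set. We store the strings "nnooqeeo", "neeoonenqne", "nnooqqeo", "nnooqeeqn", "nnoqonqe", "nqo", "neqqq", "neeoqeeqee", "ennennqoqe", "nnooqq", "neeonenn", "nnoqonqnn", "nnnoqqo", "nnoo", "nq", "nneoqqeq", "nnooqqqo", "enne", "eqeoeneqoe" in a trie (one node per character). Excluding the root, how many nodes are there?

Trace insertions, counting only characters that open a new branch:
  "nnooqeeo" → 8 new (n, n, o, o, q, e, e, o)
  "neeoonenqne" → prefix "n" already present; 10 new (e, e, o, o, n, e, n, q, n, e)
  "nnooqqeo" → prefix "nnooq" already present; 3 new (q, e, o)
  "nnooqeeqn" → prefix "nnooqee" already present; 2 new (q, n)
  "nnoqonqe" → prefix "nno" already present; 5 new (q, o, n, q, e)
  "nqo" → prefix "n" already present; 2 new (q, o)
  "neqqq" → prefix "ne" already present; 3 new (q, q, q)
  "neeoqeeqee" → prefix "neeo" already present; 6 new (q, e, e, q, e, e)
  "ennennqoqe" → 10 new (e, n, n, e, n, n, q, o, q, e)
  "nnooqq" → prefix "nnooqq" already present; 0 new (none)
  "neeonenn" → prefix "neeo" already present; 4 new (n, e, n, n)
  "nnoqonqnn" → prefix "nnoqonq" already present; 2 new (n, n)
  "nnnoqqo" → prefix "nn" already present; 5 new (n, o, q, q, o)
  "nnoo" → prefix "nnoo" already present; 0 new (none)
  "nq" → prefix "nq" already present; 0 new (none)
  "nneoqqeq" → prefix "nn" already present; 6 new (e, o, q, q, e, q)
  "nnooqqqo" → prefix "nnooqq" already present; 2 new (q, o)
  "enne" → prefix "enne" already present; 0 new (none)
  "eqeoeneqoe" → prefix "e" already present; 9 new (q, e, o, e, n, e, q, o, e)
Total nodes = 8 + 10 + 3 + 2 + 5 + 2 + 3 + 6 + 10 + 0 + 4 + 2 + 5 + 0 + 0 + 6 + 2 + 0 + 9 = 77

77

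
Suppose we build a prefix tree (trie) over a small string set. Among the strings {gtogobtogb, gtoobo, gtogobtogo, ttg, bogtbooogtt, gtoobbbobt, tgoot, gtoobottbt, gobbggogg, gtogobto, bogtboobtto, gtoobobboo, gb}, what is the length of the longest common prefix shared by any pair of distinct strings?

Equivalently: take the maximum, over all pairs, of their longest common prefix length.
e.g. "gtogobtogb" and "gtogobtogo" share the prefix "gtogobtog" of length 9; no pair shares a longer one.
Longest shared-prefix length: 9

9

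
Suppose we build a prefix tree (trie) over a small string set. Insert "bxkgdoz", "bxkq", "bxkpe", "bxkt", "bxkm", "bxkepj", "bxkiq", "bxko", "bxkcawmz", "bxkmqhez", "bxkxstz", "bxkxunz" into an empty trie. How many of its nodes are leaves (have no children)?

Leaves are exactly the stored words that no other stored word extends.
Those words: "bxkcawmz", "bxkepj", "bxkgdoz", "bxkiq", "bxkmqhez", "bxko", "bxkpe", "bxkq", "bxkt", "bxkxstz", "bxkxunz"
Leaf count: 11

11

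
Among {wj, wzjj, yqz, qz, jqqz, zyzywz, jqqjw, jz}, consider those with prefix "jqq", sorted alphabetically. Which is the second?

jqqz

Words with prefix "jqq", in lexicographic order: "jqqjw", "jqqz"
Position 2: jqqz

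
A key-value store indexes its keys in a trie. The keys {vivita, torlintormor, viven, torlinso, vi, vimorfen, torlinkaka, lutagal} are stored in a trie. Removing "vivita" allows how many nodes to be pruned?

3

After clearing the end-marker at "vivita", prune upward until reaching a node still needed by another word.
The suffix "ita" (3 nodes) is used only by "vivita"; the node for "viv" still has the child "e", so pruning stops there.
Nodes removed: 3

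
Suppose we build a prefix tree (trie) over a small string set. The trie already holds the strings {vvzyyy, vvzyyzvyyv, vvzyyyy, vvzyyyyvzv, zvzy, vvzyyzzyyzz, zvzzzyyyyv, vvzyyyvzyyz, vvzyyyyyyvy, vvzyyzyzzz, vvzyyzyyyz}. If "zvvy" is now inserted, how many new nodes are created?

2

Walking "zvvy" from the root, the first 2 characters ("zv") follow existing edges; "v" is the first miss.
New nodes needed: |"zvvy"| − 2 = 4 − 2 = 2.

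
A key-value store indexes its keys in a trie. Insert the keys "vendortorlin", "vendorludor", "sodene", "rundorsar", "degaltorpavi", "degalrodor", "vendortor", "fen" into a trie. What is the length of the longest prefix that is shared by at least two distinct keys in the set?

Look for the deepest trie node that still has at least two words in its subtree.
"vendortor" and "vendortorlin" agree on "vendortor" (9 characters) before diverging; nothing deeper is shared.
Longest shared-prefix length: 9

9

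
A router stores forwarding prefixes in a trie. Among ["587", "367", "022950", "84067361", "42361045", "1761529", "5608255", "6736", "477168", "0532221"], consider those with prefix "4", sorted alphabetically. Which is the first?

42361045

DFS of the "4" subtree visits, in order: "42361045", "477168"
The 1st is 42361045.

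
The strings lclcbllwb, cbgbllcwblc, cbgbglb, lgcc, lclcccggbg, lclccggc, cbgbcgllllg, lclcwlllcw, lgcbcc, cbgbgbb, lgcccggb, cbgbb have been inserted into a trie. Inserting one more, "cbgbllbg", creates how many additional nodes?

2

"cbgbll" is already a path in the trie; the remaining "bg" must be added.
Each of the 2 remaining characters creates one node.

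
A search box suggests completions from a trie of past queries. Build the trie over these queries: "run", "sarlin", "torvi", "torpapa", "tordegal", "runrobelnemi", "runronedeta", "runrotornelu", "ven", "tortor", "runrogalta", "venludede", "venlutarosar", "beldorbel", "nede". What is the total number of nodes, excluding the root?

Insert word by word; a character creates a node only if that edge doesn't already exist:
  "run" → 3 new (r, u, n)
  "sarlin" → 6 new (s, a, r, l, i, n)
  "torvi" → 5 new (t, o, r, v, i)
  "torpapa" → prefix "tor" already present; 4 new (p, a, p, a)
  "tordegal" → prefix "tor" already present; 5 new (d, e, g, a, l)
  "runrobelnemi" → prefix "run" already present; 9 new (r, o, b, e, l, n, e, m, i)
  "runronedeta" → prefix "runro" already present; 6 new (n, e, d, e, t, a)
  "runrotornelu" → prefix "runro" already present; 7 new (t, o, r, n, e, l, u)
  "ven" → 3 new (v, e, n)
  "tortor" → prefix "tor" already present; 3 new (t, o, r)
  "runrogalta" → prefix "runro" already present; 5 new (g, a, l, t, a)
  "venludede" → prefix "ven" already present; 6 new (l, u, d, e, d, e)
  "venlutarosar" → prefix "venlu" already present; 7 new (t, a, r, o, s, a, r)
  "beldorbel" → 9 new (b, e, l, d, o, r, b, e, l)
  "nede" → 4 new (n, e, d, e)
Total nodes = 3 + 6 + 5 + 4 + 5 + 9 + 6 + 7 + 3 + 3 + 5 + 6 + 7 + 9 + 4 = 82

82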